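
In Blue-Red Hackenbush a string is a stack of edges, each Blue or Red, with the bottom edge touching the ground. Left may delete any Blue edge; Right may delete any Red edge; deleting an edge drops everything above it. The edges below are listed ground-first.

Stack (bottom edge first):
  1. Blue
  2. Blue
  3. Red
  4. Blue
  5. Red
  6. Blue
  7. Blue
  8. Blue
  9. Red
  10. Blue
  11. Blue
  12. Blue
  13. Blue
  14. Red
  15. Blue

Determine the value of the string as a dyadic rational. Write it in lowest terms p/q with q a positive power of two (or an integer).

Build G(s[:k]) for k = 1..15, string s = Blue Blue Red Blue Red Blue Blue Blue Red Blue Blue Blue Blue Red Blue.
step 1: add Blue to get B; options L={ 0 } R={  } => 1
step 2: add Blue to get BB; options L={ 0, 1 } R={  } => 2
step 3: add Red to get BBR; options L={ 0, 1 } R={ 2 } => 3/2
step 4: add Blue to get BBRB; options L={ 0, 1, 3/2 } R={ 2 } => 7/4
step 5: add Red to get BBRBR; options L={ 0, 1, 3/2 } R={ 7/4, 2 } => 13/8
step 6: add Blue to get BBRBRB; options L={ 0, 1, 3/2, 13/8 } R={ 7/4, 2 } => 27/16
step 7: add Blue to get BBRBRBB; options L={ 0, 1, 3/2, 13/8, 27/16 } R={ 7/4, 2 } => 55/32
step 8: add Blue to get BBRBRBBB; options L={ 0, 1, 3/2, 13/8, 27/16, 55/32 } R={ 7/4, 2 } => 111/64
step 9: add Red to get BBRBRBBBR; options L={ 0, 1, 3/2, 13/8, 27/16, 55/32 } R={ 111/64, 7/4, 2 } => 221/128
step 10: add Blue to get BBRBRBBBRB; options L={ 0, 1, 3/2, 13/8, 27/16, 55/32, 221/128 } R={ 111/64, 7/4, 2 } => 443/256
step 11: add Blue to get BBRBRBBBRBB; options L={ 0, 1, 3/2, 13/8, 27/16, 55/32, 221/128, 443/256 } R={ 111/64, 7/4, 2 } => 887/512
step 12: add Blue to get BBRBRBBBRBBB; options L={ 0, 1, 3/2, 13/8, 27/16, 55/32, 221/128, 443/256, 887/512 } R={ 111/64, 7/4, 2 } => 1775/1024
step 13: add Blue to get BBRBRBBBRBBBB; options L={ 0, 1, 3/2, 13/8, 27/16, 55/32, 221/128, 443/256, 887/512, 1775/1024 } R={ 111/64, 7/4, 2 } => 3551/2048
step 14: add Red to get BBRBRBBBRBBBBR; options L={ 0, 1, 3/2, 13/8, 27/16, 55/32, 221/128, 443/256, 887/512, 1775/1024 } R={ 3551/2048, 111/64, 7/4, 2 } => 7101/4096
step 15: add Blue to get BBRBRBBBRBBBBRB; options L={ 0, 1, 3/2, 13/8, 27/16, 55/32, 221/128, 443/256, 887/512, 1775/1024, 7101/4096 } R={ 3551/2048, 111/64, 7/4, 2 } => 14203/8192

14203/8192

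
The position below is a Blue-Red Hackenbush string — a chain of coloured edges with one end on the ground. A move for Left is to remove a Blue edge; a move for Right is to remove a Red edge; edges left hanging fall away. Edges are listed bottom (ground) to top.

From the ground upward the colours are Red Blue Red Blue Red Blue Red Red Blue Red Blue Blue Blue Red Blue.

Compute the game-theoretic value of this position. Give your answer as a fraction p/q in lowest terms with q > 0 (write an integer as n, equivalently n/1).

G(R) = {  | 0 } so -1
G(RB) = { -1 | 0 } so -1/2
G(RBR) = { -1 | -1/2 0 } so -3/4
G(RBRB) = { -1 -3/4 | -1/2 0 } so -5/8
G(RBRBR) = { -1 -3/4 | -5/8 -1/2 0 } so -11/16
G(RBRBRB) = { -1 -3/4 -11/16 | -5/8 -1/2 0 } so -21/32
G(RBRBRBR) = { -1 -3/4 -11/16 | -21/32 -5/8 -1/2 0 } so -43/64
G(RBRBRBRR) = { -1 -3/4 -11/16 | -43/64 -21/32 -5/8 -1/2 0 } so -87/128
G(RBRBRBRRB) = { -1 -3/4 -11/16 -87/128 | -43/64 -21/32 -5/8 -1/2 0 } so -173/256
G(RBRBRBRRBR) = { -1 -3/4 -11/16 -87/128 | -173/256 -43/64 -21/32 -5/8 -1/2 0 } so -347/512
G(RBRBRBRRBRB) = { -1 -3/4 -11/16 -87/128 -347/512 | -173/256 -43/64 -21/32 -5/8 -1/2 0 } so -693/1024
G(RBRBRBRRBRBB) = { -1 -3/4 -11/16 -87/128 -347/512 -693/1024 | -173/256 -43/64 -21/32 -5/8 -1/2 0 } so -1385/2048
G(RBRBRBRRBRBBB) = { -1 -3/4 -11/16 -87/128 -347/512 -693/1024 -1385/2048 | -173/256 -43/64 -21/32 -5/8 -1/2 0 } so -2769/4096
G(RBRBRBRRBRBBBR) = { -1 -3/4 -11/16 -87/128 -347/512 -693/1024 -1385/2048 | -2769/4096 -173/256 -43/64 -21/32 -5/8 -1/2 0 } so -5539/8192
G(RBRBRBRRBRBBBRB) = { -1 -3/4 -11/16 -87/128 -347/512 -693/1024 -1385/2048 -5539/8192 | -2769/4096 -173/256 -43/64 -21/32 -5/8 -1/2 0 } so -11077/16384

-11077/16384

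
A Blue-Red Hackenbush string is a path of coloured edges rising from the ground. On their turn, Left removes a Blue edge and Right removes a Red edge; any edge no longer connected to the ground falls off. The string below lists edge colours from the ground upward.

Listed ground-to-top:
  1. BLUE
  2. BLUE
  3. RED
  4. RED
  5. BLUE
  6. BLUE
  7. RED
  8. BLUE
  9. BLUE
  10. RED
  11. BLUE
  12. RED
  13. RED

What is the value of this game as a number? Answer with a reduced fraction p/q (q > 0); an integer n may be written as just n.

2921/2048

Recurse on prefixes of the 13-edge string BLUE BLUE RED RED BLUE BLUE RED BLUE BLUE RED BLUE RED RED:
v(B) = { 0 |  } → 1
v(BB) = { 0; 1 |  } → 2
v(BBR) = { 0; 1 | 2 } → 3/2
v(BBRR) = { 0; 1 | 3/2; 2 } → 5/4
v(BBRRB) = { 0; 1; 5/4 | 3/2; 2 } → 11/8
v(BBRRBB) = { 0; 1; 5/4; 11/8 | 3/2; 2 } → 23/16
v(BBRRBBR) = { 0; 1; 5/4; 11/8 | 23/16; 3/2; 2 } → 45/32
v(BBRRBBRB) = { 0; 1; 5/4; 11/8; 45/32 | 23/16; 3/2; 2 } → 91/64
v(BBRRBBRBB) = { 0; 1; 5/4; 11/8; 45/32; 91/64 | 23/16; 3/2; 2 } → 183/128
v(BBRRBBRBBR) = { 0; 1; 5/4; 11/8; 45/32; 91/64 | 183/128; 23/16; 3/2; 2 } → 365/256
v(BBRRBBRBBRB) = { 0; 1; 5/4; 11/8; 45/32; 91/64; 365/256 | 183/128; 23/16; 3/2; 2 } → 731/512
v(BBRRBBRBBRBR) = { 0; 1; 5/4; 11/8; 45/32; 91/64; 365/256 | 731/512; 183/128; 23/16; 3/2; 2 } → 1461/1024
v(BBRRBBRBBRBRR) = { 0; 1; 5/4; 11/8; 45/32; 91/64; 365/256 | 1461/1024; 731/512; 183/128; 23/16; 3/2; 2 } → 2921/2048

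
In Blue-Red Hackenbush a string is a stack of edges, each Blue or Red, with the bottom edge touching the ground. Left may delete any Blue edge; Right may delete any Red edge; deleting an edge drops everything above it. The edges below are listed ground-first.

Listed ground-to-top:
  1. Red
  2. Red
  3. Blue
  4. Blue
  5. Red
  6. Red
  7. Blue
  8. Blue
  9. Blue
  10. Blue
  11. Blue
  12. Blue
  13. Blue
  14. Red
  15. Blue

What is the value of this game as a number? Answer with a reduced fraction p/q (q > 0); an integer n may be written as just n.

Prefix values for Red Red Blue Blue Red Red Blue Blue Blue Blue Blue Blue Blue Red Blue via {L|R} + simplicity:
v(R) = { ∅ | 0 } gives -1
v(RR) = { ∅ | -1 0 } gives -2
v(RRB) = { -2 | -1 0 } gives -3/2
v(RRBB) = { -2 -3/2 | -1 0 } gives -5/4
v(RRBBR) = { -2 -3/2 | -5/4 -1 0 } gives -11/8
v(RRBBRR) = { -2 -3/2 | -11/8 -5/4 -1 0 } gives -23/16
v(RRBBRRB) = { -2 -3/2 -23/16 | -11/8 -5/4 -1 0 } gives -45/32
v(RRBBRRBB) = { -2 -3/2 -23/16 -45/32 | -11/8 -5/4 -1 0 } gives -89/64
v(RRBBRRBBB) = { -2 -3/2 -23/16 -45/32 -89/64 | -11/8 -5/4 -1 0 } gives -177/128
v(RRBBRRBBBB) = { -2 -3/2 -23/16 -45/32 -89/64 -177/128 | -11/8 -5/4 -1 0 } gives -353/256
v(RRBBRRBBBBB) = { -2 -3/2 -23/16 -45/32 -89/64 -177/128 -353/256 | -11/8 -5/4 -1 0 } gives -705/512
v(RRBBRRBBBBBB) = { -2 -3/2 -23/16 -45/32 -89/64 -177/128 -353/256 -705/512 | -11/8 -5/4 -1 0 } gives -1409/1024
v(RRBBRRBBBBBBB) = { -2 -3/2 -23/16 -45/32 -89/64 -177/128 -353/256 -705/512 -1409/1024 | -11/8 -5/4 -1 0 } gives -2817/2048
v(RRBBRRBBBBBBBR) = { -2 -3/2 -23/16 -45/32 -89/64 -177/128 -353/256 -705/512 -1409/1024 | -2817/2048 -11/8 -5/4 -1 0 } gives -5635/4096
v(RRBBRRBBBBBBBRB) = { -2 -3/2 -23/16 -45/32 -89/64 -177/128 -353/256 -705/512 -1409/1024 -5635/4096 | -2817/2048 -11/8 -5/4 -1 0 } gives -11269/8192

-11269/8192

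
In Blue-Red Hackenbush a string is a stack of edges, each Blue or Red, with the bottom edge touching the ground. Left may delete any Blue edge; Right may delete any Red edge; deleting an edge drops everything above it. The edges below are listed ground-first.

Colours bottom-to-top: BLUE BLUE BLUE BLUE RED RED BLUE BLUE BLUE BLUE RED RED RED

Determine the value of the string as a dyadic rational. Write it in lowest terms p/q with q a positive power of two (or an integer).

g_1 [B]  L=[0]  R=[(no moves)]  -> 1
g_2 [BB]  L=[0; 1]  R=[(no moves)]  -> 2
g_3 [BBB]  L=[0; 1; 2]  R=[(no moves)]  -> 3
g_4 [BBBB]  L=[0; 1; 2; 3]  R=[(no moves)]  -> 4
g_5 [BBBBR]  L=[0; 1; 2; 3]  R=[4]  -> 7/2
g_6 [BBBBRR]  L=[0; 1; 2; 3]  R=[7/2; 4]  -> 13/4
g_7 [BBBBRRB]  L=[0; 1; 2; 3; 13/4]  R=[7/2; 4]  -> 27/8
g_8 [BBBBRRBB]  L=[0; 1; 2; 3; 13/4; 27/8]  R=[7/2; 4]  -> 55/16
g_9 [BBBBRRBBB]  L=[0; 1; 2; 3; 13/4; 27/8; 55/16]  R=[7/2; 4]  -> 111/32
g_10 [BBBBRRBBBB]  L=[0; 1; 2; 3; 13/4; 27/8; 55/16; 111/32]  R=[7/2; 4]  -> 223/64
g_11 [BBBBRRBBBBR]  L=[0; 1; 2; 3; 13/4; 27/8; 55/16; 111/32]  R=[223/64; 7/2; 4]  -> 445/128
g_12 [BBBBRRBBBBRR]  L=[0; 1; 2; 3; 13/4; 27/8; 55/16; 111/32]  R=[445/128; 223/64; 7/2; 4]  -> 889/256
g_13 [BBBBRRBBBBRRR]  L=[0; 1; 2; 3; 13/4; 27/8; 55/16; 111/32]  R=[889/256; 445/128; 223/64; 7/2; 4]  -> 1777/512

1777/512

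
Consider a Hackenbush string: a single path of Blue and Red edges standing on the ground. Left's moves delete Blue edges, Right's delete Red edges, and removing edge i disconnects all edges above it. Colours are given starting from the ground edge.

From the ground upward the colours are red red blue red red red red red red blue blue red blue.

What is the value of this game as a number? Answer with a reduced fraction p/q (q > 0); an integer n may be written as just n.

-4069/2048

g(r) = { — | 0 } → -1
g(rr) = { — | -1,0 } → -2
g(rrb) = { -2 | -1,0 } → -3/2
g(rrbr) = { -2 | -3/2,-1,0 } → -7/4
g(rrbrr) = { -2 | -7/4,-3/2,-1,0 } → -15/8
g(rrbrrr) = { -2 | -15/8,-7/4,-3/2,-1,0 } → -31/16
g(rrbrrrr) = { -2 | -31/16,-15/8,-7/4,-3/2,-1,0 } → -63/32
g(rrbrrrrr) = { -2 | -63/32,-31/16,-15/8,-7/4,-3/2,-1,0 } → -127/64
g(rrbrrrrrr) = { -2 | -127/64,-63/32,-31/16,-15/8,-7/4,-3/2,-1,0 } → -255/128
g(rrbrrrrrrb) = { -2,-255/128 | -127/64,-63/32,-31/16,-15/8,-7/4,-3/2,-1,0 } → -509/256
g(rrbrrrrrrbb) = { -2,-255/128,-509/256 | -127/64,-63/32,-31/16,-15/8,-7/4,-3/2,-1,0 } → -1017/512
g(rrbrrrrrrbbr) = { -2,-255/128,-509/256 | -1017/512,-127/64,-63/32,-31/16,-15/8,-7/4,-3/2,-1,0 } → -2035/1024
g(rrbrrrrrrbbrb) = { -2,-255/128,-509/256,-2035/1024 | -1017/512,-127/64,-63/32,-31/16,-15/8,-7/4,-3/2,-1,0 } → -4069/2048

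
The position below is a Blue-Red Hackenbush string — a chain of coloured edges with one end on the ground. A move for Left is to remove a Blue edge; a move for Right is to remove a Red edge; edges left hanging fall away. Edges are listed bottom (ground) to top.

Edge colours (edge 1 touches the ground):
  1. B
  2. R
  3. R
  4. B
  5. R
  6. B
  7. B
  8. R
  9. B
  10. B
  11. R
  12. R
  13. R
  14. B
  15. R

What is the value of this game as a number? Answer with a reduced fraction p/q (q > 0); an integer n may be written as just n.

step 1: add B to get B; options L={ 0 } R={ · } so 1
step 2: add R to get BR; options L={ 0 } R={ 1 } so 1/2
step 3: add R to get BRR; options L={ 0 } R={ 1/2; 1 } so 1/4
step 4: add B to get BRRB; options L={ 0; 1/4 } R={ 1/2; 1 } so 3/8
step 5: add R to get BRRBR; options L={ 0; 1/4 } R={ 3/8; 1/2; 1 } so 5/16
step 6: add B to get BRRBRB; options L={ 0; 1/4; 5/16 } R={ 3/8; 1/2; 1 } so 11/32
step 7: add B to get BRRBRBB; options L={ 0; 1/4; 5/16; 11/32 } R={ 3/8; 1/2; 1 } so 23/64
step 8: add R to get BRRBRBBR; options L={ 0; 1/4; 5/16; 11/32 } R={ 23/64; 3/8; 1/2; 1 } so 45/128
step 9: add B to get BRRBRBBRB; options L={ 0; 1/4; 5/16; 11/32; 45/128 } R={ 23/64; 3/8; 1/2; 1 } so 91/256
step 10: add B to get BRRBRBBRBB; options L={ 0; 1/4; 5/16; 11/32; 45/128; 91/256 } R={ 23/64; 3/8; 1/2; 1 } so 183/512
step 11: add R to get BRRBRBBRBBR; options L={ 0; 1/4; 5/16; 11/32; 45/128; 91/256 } R={ 183/512; 23/64; 3/8; 1/2; 1 } so 365/1024
step 12: add R to get BRRBRBBRBBRR; options L={ 0; 1/4; 5/16; 11/32; 45/128; 91/256 } R={ 365/1024; 183/512; 23/64; 3/8; 1/2; 1 } so 729/2048
step 13: add R to get BRRBRBBRBBRRR; options L={ 0; 1/4; 5/16; 11/32; 45/128; 91/256 } R={ 729/2048; 365/1024; 183/512; 23/64; 3/8; 1/2; 1 } so 1457/4096
step 14: add B to get BRRBRBBRBBRRRB; options L={ 0; 1/4; 5/16; 11/32; 45/128; 91/256; 1457/4096 } R={ 729/2048; 365/1024; 183/512; 23/64; 3/8; 1/2; 1 } so 2915/8192
step 15: add R to get BRRBRBBRBBRRRBR; options L={ 0; 1/4; 5/16; 11/32; 45/128; 91/256; 1457/4096 } R={ 2915/8192; 729/2048; 365/1024; 183/512; 23/64; 3/8; 1/2; 1 } so 5829/16384

5829/16384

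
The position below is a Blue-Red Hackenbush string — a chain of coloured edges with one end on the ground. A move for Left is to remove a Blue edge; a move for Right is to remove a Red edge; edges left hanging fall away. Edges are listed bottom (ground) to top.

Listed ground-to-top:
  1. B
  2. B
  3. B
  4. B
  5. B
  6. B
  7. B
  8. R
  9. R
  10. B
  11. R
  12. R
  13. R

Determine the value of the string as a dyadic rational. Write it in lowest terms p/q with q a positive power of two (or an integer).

401/64

v_1 [B]  L=[0]  R=[∅]  => 1
v_2 [BB]  L=[0,1]  R=[∅]  => 2
v_3 [BBB]  L=[0,1,2]  R=[∅]  => 3
v_4 [BBBB]  L=[0,1,2,3]  R=[∅]  => 4
v_5 [BBBBB]  L=[0,1,2,3,4]  R=[∅]  => 5
v_6 [BBBBBB]  L=[0,1,2,3,4,5]  R=[∅]  => 6
v_7 [BBBBBBB]  L=[0,1,2,3,4,5,6]  R=[∅]  => 7
v_8 [BBBBBBBR]  L=[0,1,2,3,4,5,6]  R=[7]  => 13/2
v_9 [BBBBBBBRR]  L=[0,1,2,3,4,5,6]  R=[13/2,7]  => 25/4
v_10 [BBBBBBBRRB]  L=[0,1,2,3,4,5,6,25/4]  R=[13/2,7]  => 51/8
v_11 [BBBBBBBRRBR]  L=[0,1,2,3,4,5,6,25/4]  R=[51/8,13/2,7]  => 101/16
v_12 [BBBBBBBRRBRR]  L=[0,1,2,3,4,5,6,25/4]  R=[101/16,51/8,13/2,7]  => 201/32
v_13 [BBBBBBBRRBRRR]  L=[0,1,2,3,4,5,6,25/4]  R=[201/32,101/16,51/8,13/2,7]  => 401/64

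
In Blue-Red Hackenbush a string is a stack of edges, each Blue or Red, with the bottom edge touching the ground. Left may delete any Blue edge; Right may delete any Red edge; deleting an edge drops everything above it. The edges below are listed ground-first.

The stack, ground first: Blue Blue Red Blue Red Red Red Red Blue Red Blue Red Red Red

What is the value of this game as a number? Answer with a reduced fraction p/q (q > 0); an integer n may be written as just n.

1 of 14 · B · max L 0 · min R +∞ = 1
2 of 14 · BB · max L 1 · min R +∞ = 2
3 of 14 · BBR · max L 1 · min R 2 = 3/2
4 of 14 · BBRB · max L 3/2 · min R 2 = 7/4
5 of 14 · BBRBR · max L 3/2 · min R 7/4 = 13/8
6 of 14 · BBRBRR · max L 3/2 · min R 13/8 = 25/16
7 of 14 · BBRBRRR · max L 3/2 · min R 25/16 = 49/32
8 of 14 · BBRBRRRR · max L 3/2 · min R 49/32 = 97/64
9 of 14 · BBRBRRRRB · max L 97/64 · min R 49/32 = 195/128
10 of 14 · BBRBRRRRBR · max L 97/64 · min R 195/128 = 389/256
11 of 14 · BBRBRRRRBRB · max L 389/256 · min R 195/128 = 779/512
12 of 14 · BBRBRRRRBRBR · max L 389/256 · min R 779/512 = 1557/1024
13 of 14 · BBRBRRRRBRBRR · max L 389/256 · min R 1557/1024 = 3113/2048
14 of 14 · BBRBRRRRBRBRRR · max L 389/256 · min R 3113/2048 = 6225/4096

6225/4096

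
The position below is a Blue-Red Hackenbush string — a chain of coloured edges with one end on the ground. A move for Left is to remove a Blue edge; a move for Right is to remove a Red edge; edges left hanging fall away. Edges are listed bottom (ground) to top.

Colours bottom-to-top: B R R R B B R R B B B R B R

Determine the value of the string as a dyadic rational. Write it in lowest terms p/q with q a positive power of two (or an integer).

Build value(s[:k]) for k = 1..14, string s = B R R R B B R R B B B R B R.
1 of 14 · B · max L 0 · min R +∞ => 1
2 of 14 · BR · max L 0 · min R 1 => 1/2
3 of 14 · BRR · max L 0 · min R 1/2 => 1/4
4 of 14 · BRRR · max L 0 · min R 1/4 => 1/8
5 of 14 · BRRRB · max L 1/8 · min R 1/4 => 3/16
6 of 14 · BRRRBB · max L 3/16 · min R 1/4 => 7/32
7 of 14 · BRRRBBR · max L 3/16 · min R 7/32 => 13/64
8 of 14 · BRRRBBRR · max L 3/16 · min R 13/64 => 25/128
9 of 14 · BRRRBBRRB · max L 25/128 · min R 13/64 => 51/256
10 of 14 · BRRRBBRRBB · max L 51/256 · min R 13/64 => 103/512
11 of 14 · BRRRBBRRBBB · max L 103/512 · min R 13/64 => 207/1024
12 of 14 · BRRRBBRRBBBR · max L 103/512 · min R 207/1024 => 413/2048
13 of 14 · BRRRBBRRBBBRB · max L 413/2048 · min R 207/1024 => 827/4096
14 of 14 · BRRRBBRRBBBRBR · max L 413/2048 · min R 827/4096 => 1653/8192

1653/8192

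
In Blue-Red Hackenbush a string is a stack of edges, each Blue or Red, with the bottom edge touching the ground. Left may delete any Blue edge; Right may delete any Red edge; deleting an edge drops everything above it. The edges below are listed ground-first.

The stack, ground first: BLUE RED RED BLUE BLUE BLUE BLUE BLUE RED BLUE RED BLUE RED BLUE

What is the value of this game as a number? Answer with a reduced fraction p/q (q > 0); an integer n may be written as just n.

v_1 [B]  L=[0]  R=[—]  → 1
v_2 [BR]  L=[0]  R=[1]  → 1/2
v_3 [BRR]  L=[0]  R=[1/2,1]  → 1/4
v_4 [BRRB]  L=[0,1/4]  R=[1/2,1]  → 3/8
v_5 [BRRBB]  L=[0,1/4,3/8]  R=[1/2,1]  → 7/16
v_6 [BRRBBB]  L=[0,1/4,3/8,7/16]  R=[1/2,1]  → 15/32
v_7 [BRRBBBB]  L=[0,1/4,3/8,7/16,15/32]  R=[1/2,1]  → 31/64
v_8 [BRRBBBBB]  L=[0,1/4,3/8,7/16,15/32,31/64]  R=[1/2,1]  → 63/128
v_9 [BRRBBBBBR]  L=[0,1/4,3/8,7/16,15/32,31/64]  R=[63/128,1/2,1]  → 125/256
v_10 [BRRBBBBBRB]  L=[0,1/4,3/8,7/16,15/32,31/64,125/256]  R=[63/128,1/2,1]  → 251/512
v_11 [BRRBBBBBRBR]  L=[0,1/4,3/8,7/16,15/32,31/64,125/256]  R=[251/512,63/128,1/2,1]  → 501/1024
v_12 [BRRBBBBBRBRB]  L=[0,1/4,3/8,7/16,15/32,31/64,125/256,501/1024]  R=[251/512,63/128,1/2,1]  → 1003/2048
v_13 [BRRBBBBBRBRBR]  L=[0,1/4,3/8,7/16,15/32,31/64,125/256,501/1024]  R=[1003/2048,251/512,63/128,1/2,1]  → 2005/4096
v_14 [BRRBBBBBRBRBRB]  L=[0,1/4,3/8,7/16,15/32,31/64,125/256,501/1024,2005/4096]  R=[1003/2048,251/512,63/128,1/2,1]  → 4011/8192

4011/8192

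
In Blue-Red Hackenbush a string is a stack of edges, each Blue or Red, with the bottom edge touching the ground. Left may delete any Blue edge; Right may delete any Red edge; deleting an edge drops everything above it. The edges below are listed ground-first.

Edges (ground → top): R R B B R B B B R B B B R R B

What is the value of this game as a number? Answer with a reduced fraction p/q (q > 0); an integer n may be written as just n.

step 1: add R to get R; options L={ ∅ } R={ 0 } — -1
step 2: add R to get RR; options L={ ∅ } R={ -1; 0 } — -2
step 3: add B to get RRB; options L={ -2 } R={ -1; 0 } — -3/2
step 4: add B to get RRBB; options L={ -2; -3/2 } R={ -1; 0 } — -5/4
step 5: add R to get RRBBR; options L={ -2; -3/2 } R={ -5/4; -1; 0 } — -11/8
step 6: add B to get RRBBRB; options L={ -2; -3/2; -11/8 } R={ -5/4; -1; 0 } — -21/16
step 7: add B to get RRBBRBB; options L={ -2; -3/2; -11/8; -21/16 } R={ -5/4; -1; 0 } — -41/32
step 8: add B to get RRBBRBBB; options L={ -2; -3/2; -11/8; -21/16; -41/32 } R={ -5/4; -1; 0 } — -81/64
step 9: add R to get RRBBRBBBR; options L={ -2; -3/2; -11/8; -21/16; -41/32 } R={ -81/64; -5/4; -1; 0 } — -163/128
step 10: add B to get RRBBRBBBRB; options L={ -2; -3/2; -11/8; -21/16; -41/32; -163/128 } R={ -81/64; -5/4; -1; 0 } — -325/256
step 11: add B to get RRBBRBBBRBB; options L={ -2; -3/2; -11/8; -21/16; -41/32; -163/128; -325/256 } R={ -81/64; -5/4; -1; 0 } — -649/512
step 12: add B to get RRBBRBBBRBBB; options L={ -2; -3/2; -11/8; -21/16; -41/32; -163/128; -325/256; -649/512 } R={ -81/64; -5/4; -1; 0 } — -1297/1024
step 13: add R to get RRBBRBBBRBBBR; options L={ -2; -3/2; -11/8; -21/16; -41/32; -163/128; -325/256; -649/512 } R={ -1297/1024; -81/64; -5/4; -1; 0 } — -2595/2048
step 14: add R to get RRBBRBBBRBBBRR; options L={ -2; -3/2; -11/8; -21/16; -41/32; -163/128; -325/256; -649/512 } R={ -2595/2048; -1297/1024; -81/64; -5/4; -1; 0 } — -5191/4096
step 15: add B to get RRBBRBBBRBBBRRB; options L={ -2; -3/2; -11/8; -21/16; -41/32; -163/128; -325/256; -649/512; -5191/4096 } R={ -2595/2048; -1297/1024; -81/64; -5/4; -1; 0 } — -10381/8192

-10381/8192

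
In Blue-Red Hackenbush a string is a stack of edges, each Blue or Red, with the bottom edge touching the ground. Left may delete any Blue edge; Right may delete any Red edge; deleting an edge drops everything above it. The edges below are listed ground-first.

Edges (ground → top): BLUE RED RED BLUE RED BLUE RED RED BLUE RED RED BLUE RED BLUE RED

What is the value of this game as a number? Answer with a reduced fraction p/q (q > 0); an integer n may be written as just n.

5269/16384

Build value(s[:k]) for k = 1..15, string s = BLUE RED RED BLUE RED BLUE RED RED BLUE RED RED BLUE RED BLUE RED.
step 1: add BLUE to get B; options L={ 0 } R={ none } gives 1
step 2: add RED to get BR; options L={ 0 } R={ 1 } gives 1/2
step 3: add RED to get BRR; options L={ 0 } R={ 1/2 1 } gives 1/4
step 4: add BLUE to get BRRB; options L={ 0 1/4 } R={ 1/2 1 } gives 3/8
step 5: add RED to get BRRBR; options L={ 0 1/4 } R={ 3/8 1/2 1 } gives 5/16
step 6: add BLUE to get BRRBRB; options L={ 0 1/4 5/16 } R={ 3/8 1/2 1 } gives 11/32
step 7: add RED to get BRRBRBR; options L={ 0 1/4 5/16 } R={ 11/32 3/8 1/2 1 } gives 21/64
step 8: add RED to get BRRBRBRR; options L={ 0 1/4 5/16 } R={ 21/64 11/32 3/8 1/2 1 } gives 41/128
step 9: add BLUE to get BRRBRBRRB; options L={ 0 1/4 5/16 41/128 } R={ 21/64 11/32 3/8 1/2 1 } gives 83/256
step 10: add RED to get BRRBRBRRBR; options L={ 0 1/4 5/16 41/128 } R={ 83/256 21/64 11/32 3/8 1/2 1 } gives 165/512
step 11: add RED to get BRRBRBRRBRR; options L={ 0 1/4 5/16 41/128 } R={ 165/512 83/256 21/64 11/32 3/8 1/2 1 } gives 329/1024
step 12: add BLUE to get BRRBRBRRBRRB; options L={ 0 1/4 5/16 41/128 329/1024 } R={ 165/512 83/256 21/64 11/32 3/8 1/2 1 } gives 659/2048
step 13: add RED to get BRRBRBRRBRRBR; options L={ 0 1/4 5/16 41/128 329/1024 } R={ 659/2048 165/512 83/256 21/64 11/32 3/8 1/2 1 } gives 1317/4096
step 14: add BLUE to get BRRBRBRRBRRBRB; options L={ 0 1/4 5/16 41/128 329/1024 1317/4096 } R={ 659/2048 165/512 83/256 21/64 11/32 3/8 1/2 1 } gives 2635/8192
step 15: add RED to get BRRBRBRRBRRBRBR; options L={ 0 1/4 5/16 41/128 329/1024 1317/4096 } R={ 2635/8192 659/2048 165/512 83/256 21/64 11/32 3/8 1/2 1 } gives 5269/16384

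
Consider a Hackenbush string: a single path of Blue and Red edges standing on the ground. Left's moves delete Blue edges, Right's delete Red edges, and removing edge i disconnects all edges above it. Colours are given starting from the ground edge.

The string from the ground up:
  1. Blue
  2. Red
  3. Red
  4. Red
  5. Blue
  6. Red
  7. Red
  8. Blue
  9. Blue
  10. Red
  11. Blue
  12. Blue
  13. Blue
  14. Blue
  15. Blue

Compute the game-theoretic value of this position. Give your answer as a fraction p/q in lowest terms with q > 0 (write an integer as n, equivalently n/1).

g_1 [B]  L=[0]  R=[none]  -> 1
g_2 [BR]  L=[0]  R=[1]  -> 1/2
g_3 [BRR]  L=[0]  R=[1/2, 1]  -> 1/4
g_4 [BRRR]  L=[0]  R=[1/4, 1/2, 1]  -> 1/8
g_5 [BRRRB]  L=[0, 1/8]  R=[1/4, 1/2, 1]  -> 3/16
g_6 [BRRRBR]  L=[0, 1/8]  R=[3/16, 1/4, 1/2, 1]  -> 5/32
g_7 [BRRRBRR]  L=[0, 1/8]  R=[5/32, 3/16, 1/4, 1/2, 1]  -> 9/64
g_8 [BRRRBRRB]  L=[0, 1/8, 9/64]  R=[5/32, 3/16, 1/4, 1/2, 1]  -> 19/128
g_9 [BRRRBRRBB]  L=[0, 1/8, 9/64, 19/128]  R=[5/32, 3/16, 1/4, 1/2, 1]  -> 39/256
g_10 [BRRRBRRBBR]  L=[0, 1/8, 9/64, 19/128]  R=[39/256, 5/32, 3/16, 1/4, 1/2, 1]  -> 77/512
g_11 [BRRRBRRBBRB]  L=[0, 1/8, 9/64, 19/128, 77/512]  R=[39/256, 5/32, 3/16, 1/4, 1/2, 1]  -> 155/1024
g_12 [BRRRBRRBBRBB]  L=[0, 1/8, 9/64, 19/128, 77/512, 155/1024]  R=[39/256, 5/32, 3/16, 1/4, 1/2, 1]  -> 311/2048
g_13 [BRRRBRRBBRBBB]  L=[0, 1/8, 9/64, 19/128, 77/512, 155/1024, 311/2048]  R=[39/256, 5/32, 3/16, 1/4, 1/2, 1]  -> 623/4096
g_14 [BRRRBRRBBRBBBB]  L=[0, 1/8, 9/64, 19/128, 77/512, 155/1024, 311/2048, 623/4096]  R=[39/256, 5/32, 3/16, 1/4, 1/2, 1]  -> 1247/8192
g_15 [BRRRBRRBBRBBBBB]  L=[0, 1/8, 9/64, 19/128, 77/512, 155/1024, 311/2048, 623/4096, 1247/8192]  R=[39/256, 5/32, 3/16, 1/4, 1/2, 1]  -> 2495/16384

2495/16384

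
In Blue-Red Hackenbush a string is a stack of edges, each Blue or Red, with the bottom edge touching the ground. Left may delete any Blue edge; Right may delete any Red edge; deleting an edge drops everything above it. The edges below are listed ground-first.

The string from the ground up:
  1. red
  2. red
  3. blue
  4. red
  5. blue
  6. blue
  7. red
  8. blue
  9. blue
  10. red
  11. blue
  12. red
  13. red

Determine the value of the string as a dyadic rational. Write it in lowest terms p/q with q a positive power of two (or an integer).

-3223/2048

edge 1 of 13 (red): { (no moves) | 0 } -> -1
edge 2 of 13 (red): { (no moves) | -1,0 } -> -2
edge 3 of 13 (blue): { -2 | -1,0 } -> -3/2
edge 4 of 13 (red): { -2 | -3/2,-1,0 } -> -7/4
edge 5 of 13 (blue): { -2,-7/4 | -3/2,-1,0 } -> -13/8
edge 6 of 13 (blue): { -2,-7/4,-13/8 | -3/2,-1,0 } -> -25/16
edge 7 of 13 (red): { -2,-7/4,-13/8 | -25/16,-3/2,-1,0 } -> -51/32
edge 8 of 13 (blue): { -2,-7/4,-13/8,-51/32 | -25/16,-3/2,-1,0 } -> -101/64
edge 9 of 13 (blue): { -2,-7/4,-13/8,-51/32,-101/64 | -25/16,-3/2,-1,0 } -> -201/128
edge 10 of 13 (red): { -2,-7/4,-13/8,-51/32,-101/64 | -201/128,-25/16,-3/2,-1,0 } -> -403/256
edge 11 of 13 (blue): { -2,-7/4,-13/8,-51/32,-101/64,-403/256 | -201/128,-25/16,-3/2,-1,0 } -> -805/512
edge 12 of 13 (red): { -2,-7/4,-13/8,-51/32,-101/64,-403/256 | -805/512,-201/128,-25/16,-3/2,-1,0 } -> -1611/1024
edge 13 of 13 (red): { -2,-7/4,-13/8,-51/32,-101/64,-403/256 | -1611/1024,-805/512,-201/128,-25/16,-3/2,-1,0 } -> -3223/2048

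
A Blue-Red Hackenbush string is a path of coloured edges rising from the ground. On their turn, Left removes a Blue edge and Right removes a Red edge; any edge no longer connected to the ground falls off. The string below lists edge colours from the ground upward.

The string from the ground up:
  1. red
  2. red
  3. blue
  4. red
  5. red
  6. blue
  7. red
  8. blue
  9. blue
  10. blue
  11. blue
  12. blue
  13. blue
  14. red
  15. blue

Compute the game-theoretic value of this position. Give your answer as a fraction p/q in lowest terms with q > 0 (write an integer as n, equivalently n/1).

-14853/8192

v_1 [r]  L=[(no moves)]  R=[0]  -> -1
v_2 [rr]  L=[(no moves)]  R=[-1,0]  -> -2
v_3 [rrb]  L=[-2]  R=[-1,0]  -> -3/2
v_4 [rrbr]  L=[-2]  R=[-3/2,-1,0]  -> -7/4
v_5 [rrbrr]  L=[-2]  R=[-7/4,-3/2,-1,0]  -> -15/8
v_6 [rrbrrb]  L=[-2,-15/8]  R=[-7/4,-3/2,-1,0]  -> -29/16
v_7 [rrbrrbr]  L=[-2,-15/8]  R=[-29/16,-7/4,-3/2,-1,0]  -> -59/32
v_8 [rrbrrbrb]  L=[-2,-15/8,-59/32]  R=[-29/16,-7/4,-3/2,-1,0]  -> -117/64
v_9 [rrbrrbrbb]  L=[-2,-15/8,-59/32,-117/64]  R=[-29/16,-7/4,-3/2,-1,0]  -> -233/128
v_10 [rrbrrbrbbb]  L=[-2,-15/8,-59/32,-117/64,-233/128]  R=[-29/16,-7/4,-3/2,-1,0]  -> -465/256
v_11 [rrbrrbrbbbb]  L=[-2,-15/8,-59/32,-117/64,-233/128,-465/256]  R=[-29/16,-7/4,-3/2,-1,0]  -> -929/512
v_12 [rrbrrbrbbbbb]  L=[-2,-15/8,-59/32,-117/64,-233/128,-465/256,-929/512]  R=[-29/16,-7/4,-3/2,-1,0]  -> -1857/1024
v_13 [rrbrrbrbbbbbb]  L=[-2,-15/8,-59/32,-117/64,-233/128,-465/256,-929/512,-1857/1024]  R=[-29/16,-7/4,-3/2,-1,0]  -> -3713/2048
v_14 [rrbrrbrbbbbbbr]  L=[-2,-15/8,-59/32,-117/64,-233/128,-465/256,-929/512,-1857/1024]  R=[-3713/2048,-29/16,-7/4,-3/2,-1,0]  -> -7427/4096
v_15 [rrbrrbrbbbbbbrb]  L=[-2,-15/8,-59/32,-117/64,-233/128,-465/256,-929/512,-1857/1024,-7427/4096]  R=[-3713/2048,-29/16,-7/4,-3/2,-1,0]  -> -14853/8192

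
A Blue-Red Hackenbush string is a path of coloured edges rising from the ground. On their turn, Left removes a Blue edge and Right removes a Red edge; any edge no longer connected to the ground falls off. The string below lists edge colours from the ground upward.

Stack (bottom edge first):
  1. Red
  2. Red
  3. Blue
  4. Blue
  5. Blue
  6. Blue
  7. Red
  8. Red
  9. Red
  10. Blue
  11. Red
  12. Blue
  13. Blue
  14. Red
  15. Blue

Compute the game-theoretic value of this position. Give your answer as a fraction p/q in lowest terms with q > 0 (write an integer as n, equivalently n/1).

R: Left { · }, Right { 0 } so simplest -1
RR: Left { · }, Right { -1 0 } so simplest -2
RRB: Left { -2 }, Right { -1 0 } so simplest -3/2
RRBB: Left { -2 -3/2 }, Right { -1 0 } so simplest -5/4
RRBBB: Left { -2 -3/2 -5/4 }, Right { -1 0 } so simplest -9/8
RRBBBB: Left { -2 -3/2 -5/4 -9/8 }, Right { -1 0 } so simplest -17/16
RRBBBBR: Left { -2 -3/2 -5/4 -9/8 }, Right { -17/16 -1 0 } so simplest -35/32
RRBBBBRR: Left { -2 -3/2 -5/4 -9/8 }, Right { -35/32 -17/16 -1 0 } so simplest -71/64
RRBBBBRRR: Left { -2 -3/2 -5/4 -9/8 }, Right { -71/64 -35/32 -17/16 -1 0 } so simplest -143/128
RRBBBBRRRB: Left { -2 -3/2 -5/4 -9/8 -143/128 }, Right { -71/64 -35/32 -17/16 -1 0 } so simplest -285/256
RRBBBBRRRBR: Left { -2 -3/2 -5/4 -9/8 -143/128 }, Right { -285/256 -71/64 -35/32 -17/16 -1 0 } so simplest -571/512
RRBBBBRRRBRB: Left { -2 -3/2 -5/4 -9/8 -143/128 -571/512 }, Right { -285/256 -71/64 -35/32 -17/16 -1 0 } so simplest -1141/1024
RRBBBBRRRBRBB: Left { -2 -3/2 -5/4 -9/8 -143/128 -571/512 -1141/1024 }, Right { -285/256 -71/64 -35/32 -17/16 -1 0 } so simplest -2281/2048
RRBBBBRRRBRBBR: Left { -2 -3/2 -5/4 -9/8 -143/128 -571/512 -1141/1024 }, Right { -2281/2048 -285/256 -71/64 -35/32 -17/16 -1 0 } so simplest -4563/4096
RRBBBBRRRBRBBRB: Left { -2 -3/2 -5/4 -9/8 -143/128 -571/512 -1141/1024 -4563/4096 }, Right { -2281/2048 -285/256 -71/64 -35/32 -17/16 -1 0 } so simplest -9125/8192

-9125/8192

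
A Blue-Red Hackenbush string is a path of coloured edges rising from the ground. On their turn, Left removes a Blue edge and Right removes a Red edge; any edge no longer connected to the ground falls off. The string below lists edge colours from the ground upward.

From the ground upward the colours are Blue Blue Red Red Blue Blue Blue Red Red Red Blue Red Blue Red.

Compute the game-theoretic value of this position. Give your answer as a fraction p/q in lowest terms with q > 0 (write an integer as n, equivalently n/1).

Build value(s[:k]) for k = 1..14, string s = Blue Blue Red Red Blue Blue Blue Red Red Red Blue Red Blue Red.
B: Left { 0 }, Right { ∅ } → simplest 1
BB: Left { 0; 1 }, Right { ∅ } → simplest 2
BBR: Left { 0; 1 }, Right { 2 } → simplest 3/2
BBRR: Left { 0; 1 }, Right { 3/2; 2 } → simplest 5/4
BBRRB: Left { 0; 1; 5/4 }, Right { 3/2; 2 } → simplest 11/8
BBRRBB: Left { 0; 1; 5/4; 11/8 }, Right { 3/2; 2 } → simplest 23/16
BBRRBBB: Left { 0; 1; 5/4; 11/8; 23/16 }, Right { 3/2; 2 } → simplest 47/32
BBRRBBBR: Left { 0; 1; 5/4; 11/8; 23/16 }, Right { 47/32; 3/2; 2 } → simplest 93/64
BBRRBBBRR: Left { 0; 1; 5/4; 11/8; 23/16 }, Right { 93/64; 47/32; 3/2; 2 } → simplest 185/128
BBRRBBBRRR: Left { 0; 1; 5/4; 11/8; 23/16 }, Right { 185/128; 93/64; 47/32; 3/2; 2 } → simplest 369/256
BBRRBBBRRRB: Left { 0; 1; 5/4; 11/8; 23/16; 369/256 }, Right { 185/128; 93/64; 47/32; 3/2; 2 } → simplest 739/512
BBRRBBBRRRBR: Left { 0; 1; 5/4; 11/8; 23/16; 369/256 }, Right { 739/512; 185/128; 93/64; 47/32; 3/2; 2 } → simplest 1477/1024
BBRRBBBRRRBRB: Left { 0; 1; 5/4; 11/8; 23/16; 369/256; 1477/1024 }, Right { 739/512; 185/128; 93/64; 47/32; 3/2; 2 } → simplest 2955/2048
BBRRBBBRRRBRBR: Left { 0; 1; 5/4; 11/8; 23/16; 369/256; 1477/1024 }, Right { 2955/2048; 739/512; 185/128; 93/64; 47/32; 3/2; 2 } → simplest 5909/4096

5909/4096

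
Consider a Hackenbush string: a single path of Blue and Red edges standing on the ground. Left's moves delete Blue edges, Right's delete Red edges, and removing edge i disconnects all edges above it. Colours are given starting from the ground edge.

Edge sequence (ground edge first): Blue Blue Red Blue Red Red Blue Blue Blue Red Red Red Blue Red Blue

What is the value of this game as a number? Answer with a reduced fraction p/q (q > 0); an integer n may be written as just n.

13195/8192

Build value(s[:k]) for k = 1..15, string s = Blue Blue Red Blue Red Red Blue Blue Blue Red Red Red Blue Red Blue.
step 1: add Blue to get B; options L={ 0 } R={ · } -> 1
step 2: add Blue to get BB; options L={ 0, 1 } R={ · } -> 2
step 3: add Red to get BBR; options L={ 0, 1 } R={ 2 } -> 3/2
step 4: add Blue to get BBRB; options L={ 0, 1, 3/2 } R={ 2 } -> 7/4
step 5: add Red to get BBRBR; options L={ 0, 1, 3/2 } R={ 7/4, 2 } -> 13/8
step 6: add Red to get BBRBRR; options L={ 0, 1, 3/2 } R={ 13/8, 7/4, 2 } -> 25/16
step 7: add Blue to get BBRBRRB; options L={ 0, 1, 3/2, 25/16 } R={ 13/8, 7/4, 2 } -> 51/32
step 8: add Blue to get BBRBRRBB; options L={ 0, 1, 3/2, 25/16, 51/32 } R={ 13/8, 7/4, 2 } -> 103/64
step 9: add Blue to get BBRBRRBBB; options L={ 0, 1, 3/2, 25/16, 51/32, 103/64 } R={ 13/8, 7/4, 2 } -> 207/128
step 10: add Red to get BBRBRRBBBR; options L={ 0, 1, 3/2, 25/16, 51/32, 103/64 } R={ 207/128, 13/8, 7/4, 2 } -> 413/256
step 11: add Red to get BBRBRRBBBRR; options L={ 0, 1, 3/2, 25/16, 51/32, 103/64 } R={ 413/256, 207/128, 13/8, 7/4, 2 } -> 825/512
step 12: add Red to get BBRBRRBBBRRR; options L={ 0, 1, 3/2, 25/16, 51/32, 103/64 } R={ 825/512, 413/256, 207/128, 13/8, 7/4, 2 } -> 1649/1024
step 13: add Blue to get BBRBRRBBBRRRB; options L={ 0, 1, 3/2, 25/16, 51/32, 103/64, 1649/1024 } R={ 825/512, 413/256, 207/128, 13/8, 7/4, 2 } -> 3299/2048
step 14: add Red to get BBRBRRBBBRRRBR; options L={ 0, 1, 3/2, 25/16, 51/32, 103/64, 1649/1024 } R={ 3299/2048, 825/512, 413/256, 207/128, 13/8, 7/4, 2 } -> 6597/4096
step 15: add Blue to get BBRBRRBBBRRRBRB; options L={ 0, 1, 3/2, 25/16, 51/32, 103/64, 1649/1024, 6597/4096 } R={ 3299/2048, 825/512, 413/256, 207/128, 13/8, 7/4, 2 } -> 13195/8192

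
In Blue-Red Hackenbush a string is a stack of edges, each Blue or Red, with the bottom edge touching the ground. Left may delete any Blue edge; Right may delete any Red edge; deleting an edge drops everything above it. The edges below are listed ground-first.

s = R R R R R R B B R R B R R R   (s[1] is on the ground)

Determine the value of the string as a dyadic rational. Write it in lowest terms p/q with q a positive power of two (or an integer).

-1391/256

1 of 14 · R · max L −∞ · min R 0 ⇒ -1
2 of 14 · RR · max L −∞ · min R -1 ⇒ -2
3 of 14 · RRR · max L −∞ · min R -2 ⇒ -3
4 of 14 · RRRR · max L −∞ · min R -3 ⇒ -4
5 of 14 · RRRRR · max L −∞ · min R -4 ⇒ -5
6 of 14 · RRRRRR · max L −∞ · min R -5 ⇒ -6
7 of 14 · RRRRRRB · max L -6 · min R -5 ⇒ -11/2
8 of 14 · RRRRRRBB · max L -11/2 · min R -5 ⇒ -21/4
9 of 14 · RRRRRRBBR · max L -11/2 · min R -21/4 ⇒ -43/8
10 of 14 · RRRRRRBBRR · max L -11/2 · min R -43/8 ⇒ -87/16
11 of 14 · RRRRRRBBRRB · max L -87/16 · min R -43/8 ⇒ -173/32
12 of 14 · RRRRRRBBRRBR · max L -87/16 · min R -173/32 ⇒ -347/64
13 of 14 · RRRRRRBBRRBRR · max L -87/16 · min R -347/64 ⇒ -695/128
14 of 14 · RRRRRRBBRRBRRR · max L -87/16 · min R -695/128 ⇒ -1391/256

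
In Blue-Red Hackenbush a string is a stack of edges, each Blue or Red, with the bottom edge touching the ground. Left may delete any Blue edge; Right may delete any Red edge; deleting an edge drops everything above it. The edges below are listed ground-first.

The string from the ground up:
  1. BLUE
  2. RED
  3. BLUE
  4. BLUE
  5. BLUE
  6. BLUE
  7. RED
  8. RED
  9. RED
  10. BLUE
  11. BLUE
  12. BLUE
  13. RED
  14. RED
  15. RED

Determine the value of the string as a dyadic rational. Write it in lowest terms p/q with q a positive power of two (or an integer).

edge 1 of 15 (BLUE): { 0 | ∅ } so 1
edge 2 of 15 (RED): { 0 | 1 } so 1/2
edge 3 of 15 (BLUE): { 0,1/2 | 1 } so 3/4
edge 4 of 15 (BLUE): { 0,1/2,3/4 | 1 } so 7/8
edge 5 of 15 (BLUE): { 0,1/2,3/4,7/8 | 1 } so 15/16
edge 6 of 15 (BLUE): { 0,1/2,3/4,7/8,15/16 | 1 } so 31/32
edge 7 of 15 (RED): { 0,1/2,3/4,7/8,15/16 | 31/32,1 } so 61/64
edge 8 of 15 (RED): { 0,1/2,3/4,7/8,15/16 | 61/64,31/32,1 } so 121/128
edge 9 of 15 (RED): { 0,1/2,3/4,7/8,15/16 | 121/128,61/64,31/32,1 } so 241/256
edge 10 of 15 (BLUE): { 0,1/2,3/4,7/8,15/16,241/256 | 121/128,61/64,31/32,1 } so 483/512
edge 11 of 15 (BLUE): { 0,1/2,3/4,7/8,15/16,241/256,483/512 | 121/128,61/64,31/32,1 } so 967/1024
edge 12 of 15 (BLUE): { 0,1/2,3/4,7/8,15/16,241/256,483/512,967/1024 | 121/128,61/64,31/32,1 } so 1935/2048
edge 13 of 15 (RED): { 0,1/2,3/4,7/8,15/16,241/256,483/512,967/1024 | 1935/2048,121/128,61/64,31/32,1 } so 3869/4096
edge 14 of 15 (RED): { 0,1/2,3/4,7/8,15/16,241/256,483/512,967/1024 | 3869/4096,1935/2048,121/128,61/64,31/32,1 } so 7737/8192
edge 15 of 15 (RED): { 0,1/2,3/4,7/8,15/16,241/256,483/512,967/1024 | 7737/8192,3869/4096,1935/2048,121/128,61/64,31/32,1 } so 15473/16384

15473/16384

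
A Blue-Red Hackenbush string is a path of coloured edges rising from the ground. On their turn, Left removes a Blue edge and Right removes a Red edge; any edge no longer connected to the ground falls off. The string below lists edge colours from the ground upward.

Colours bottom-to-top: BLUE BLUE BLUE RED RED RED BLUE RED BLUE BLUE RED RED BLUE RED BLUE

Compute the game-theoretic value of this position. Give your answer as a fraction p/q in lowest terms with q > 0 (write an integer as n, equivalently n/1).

8907/4096

edge 1 of 15 (BLUE): { 0 | — } = 1
edge 2 of 15 (BLUE): { 0, 1 | — } = 2
edge 3 of 15 (BLUE): { 0, 1, 2 | — } = 3
edge 4 of 15 (RED): { 0, 1, 2 | 3 } = 5/2
edge 5 of 15 (RED): { 0, 1, 2 | 5/2, 3 } = 9/4
edge 6 of 15 (RED): { 0, 1, 2 | 9/4, 5/2, 3 } = 17/8
edge 7 of 15 (BLUE): { 0, 1, 2, 17/8 | 9/4, 5/2, 3 } = 35/16
edge 8 of 15 (RED): { 0, 1, 2, 17/8 | 35/16, 9/4, 5/2, 3 } = 69/32
edge 9 of 15 (BLUE): { 0, 1, 2, 17/8, 69/32 | 35/16, 9/4, 5/2, 3 } = 139/64
edge 10 of 15 (BLUE): { 0, 1, 2, 17/8, 69/32, 139/64 | 35/16, 9/4, 5/2, 3 } = 279/128
edge 11 of 15 (RED): { 0, 1, 2, 17/8, 69/32, 139/64 | 279/128, 35/16, 9/4, 5/2, 3 } = 557/256
edge 12 of 15 (RED): { 0, 1, 2, 17/8, 69/32, 139/64 | 557/256, 279/128, 35/16, 9/4, 5/2, 3 } = 1113/512
edge 13 of 15 (BLUE): { 0, 1, 2, 17/8, 69/32, 139/64, 1113/512 | 557/256, 279/128, 35/16, 9/4, 5/2, 3 } = 2227/1024
edge 14 of 15 (RED): { 0, 1, 2, 17/8, 69/32, 139/64, 1113/512 | 2227/1024, 557/256, 279/128, 35/16, 9/4, 5/2, 3 } = 4453/2048
edge 15 of 15 (BLUE): { 0, 1, 2, 17/8, 69/32, 139/64, 1113/512, 4453/2048 | 2227/1024, 557/256, 279/128, 35/16, 9/4, 5/2, 3 } = 8907/4096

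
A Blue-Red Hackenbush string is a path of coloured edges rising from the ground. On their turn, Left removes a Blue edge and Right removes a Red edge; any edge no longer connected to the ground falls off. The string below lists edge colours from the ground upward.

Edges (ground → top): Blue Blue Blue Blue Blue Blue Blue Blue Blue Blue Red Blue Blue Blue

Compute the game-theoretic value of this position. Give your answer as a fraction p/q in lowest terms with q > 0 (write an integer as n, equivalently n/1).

159/16

v(B) = { 0 | · } = 1
v(BB) = { 0,1 | · } = 2
v(BBB) = { 0,1,2 | · } = 3
v(BBBB) = { 0,1,2,3 | · } = 4
v(BBBBB) = { 0,1,2,3,4 | · } = 5
v(BBBBBB) = { 0,1,2,3,4,5 | · } = 6
v(BBBBBBB) = { 0,1,2,3,4,5,6 | · } = 7
v(BBBBBBBB) = { 0,1,2,3,4,5,6,7 | · } = 8
v(BBBBBBBBB) = { 0,1,2,3,4,5,6,7,8 | · } = 9
v(BBBBBBBBBB) = { 0,1,2,3,4,5,6,7,8,9 | · } = 10
v(BBBBBBBBBBR) = { 0,1,2,3,4,5,6,7,8,9 | 10 } = 19/2
v(BBBBBBBBBBRB) = { 0,1,2,3,4,5,6,7,8,9,19/2 | 10 } = 39/4
v(BBBBBBBBBBRBB) = { 0,1,2,3,4,5,6,7,8,9,19/2,39/4 | 10 } = 79/8
v(BBBBBBBBBBRBBB) = { 0,1,2,3,4,5,6,7,8,9,19/2,39/4,79/8 | 10 } = 159/16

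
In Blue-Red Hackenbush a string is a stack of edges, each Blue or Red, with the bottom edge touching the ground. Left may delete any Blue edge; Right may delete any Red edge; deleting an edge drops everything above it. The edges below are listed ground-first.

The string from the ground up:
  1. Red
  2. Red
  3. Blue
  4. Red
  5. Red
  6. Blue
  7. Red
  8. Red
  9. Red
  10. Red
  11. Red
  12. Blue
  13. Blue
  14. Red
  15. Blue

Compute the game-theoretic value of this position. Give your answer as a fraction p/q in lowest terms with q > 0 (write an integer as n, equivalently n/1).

-15333/8192

step 1: add Red to get R; options L={ (no moves) } R={ 0 } gives -1
step 2: add Red to get RR; options L={ (no moves) } R={ -1,0 } gives -2
step 3: add Blue to get RRB; options L={ -2 } R={ -1,0 } gives -3/2
step 4: add Red to get RRBR; options L={ -2 } R={ -3/2,-1,0 } gives -7/4
step 5: add Red to get RRBRR; options L={ -2 } R={ -7/4,-3/2,-1,0 } gives -15/8
step 6: add Blue to get RRBRRB; options L={ -2,-15/8 } R={ -7/4,-3/2,-1,0 } gives -29/16
step 7: add Red to get RRBRRBR; options L={ -2,-15/8 } R={ -29/16,-7/4,-3/2,-1,0 } gives -59/32
step 8: add Red to get RRBRRBRR; options L={ -2,-15/8 } R={ -59/32,-29/16,-7/4,-3/2,-1,0 } gives -119/64
step 9: add Red to get RRBRRBRRR; options L={ -2,-15/8 } R={ -119/64,-59/32,-29/16,-7/4,-3/2,-1,0 } gives -239/128
step 10: add Red to get RRBRRBRRRR; options L={ -2,-15/8 } R={ -239/128,-119/64,-59/32,-29/16,-7/4,-3/2,-1,0 } gives -479/256
step 11: add Red to get RRBRRBRRRRR; options L={ -2,-15/8 } R={ -479/256,-239/128,-119/64,-59/32,-29/16,-7/4,-3/2,-1,0 } gives -959/512
step 12: add Blue to get RRBRRBRRRRRB; options L={ -2,-15/8,-959/512 } R={ -479/256,-239/128,-119/64,-59/32,-29/16,-7/4,-3/2,-1,0 } gives -1917/1024
step 13: add Blue to get RRBRRBRRRRRBB; options L={ -2,-15/8,-959/512,-1917/1024 } R={ -479/256,-239/128,-119/64,-59/32,-29/16,-7/4,-3/2,-1,0 } gives -3833/2048
step 14: add Red to get RRBRRBRRRRRBBR; options L={ -2,-15/8,-959/512,-1917/1024 } R={ -3833/2048,-479/256,-239/128,-119/64,-59/32,-29/16,-7/4,-3/2,-1,0 } gives -7667/4096
step 15: add Blue to get RRBRRBRRRRRBBRB; options L={ -2,-15/8,-959/512,-1917/1024,-7667/4096 } R={ -3833/2048,-479/256,-239/128,-119/64,-59/32,-29/16,-7/4,-3/2,-1,0 } gives -15333/8192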